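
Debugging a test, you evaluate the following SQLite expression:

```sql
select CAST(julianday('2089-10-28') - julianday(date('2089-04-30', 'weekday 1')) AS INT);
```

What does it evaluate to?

`weekday 1` advances to the next Monday; 2089-04-30 is a Saturday, so it moves forward to 2089-05-02.
29 days remain in May 2089 after the 2nd (31 − 2).
June 2089: 30 days.
July 2089: 31 days.
August 2089: 31 days.
September 2089: 30 days.
Then 28 days into October 2089.
Total: 29 + 30 + 31 + 31 + 30 + 28 = 179.

179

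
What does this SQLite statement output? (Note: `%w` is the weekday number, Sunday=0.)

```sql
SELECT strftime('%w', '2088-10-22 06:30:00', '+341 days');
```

3

First apply '+341 days': 2088-10-22 06:30:00 → 2089-09-28 06:30:00.
2089-09-28 is a Wednesday; with Sunday=0 that is 3.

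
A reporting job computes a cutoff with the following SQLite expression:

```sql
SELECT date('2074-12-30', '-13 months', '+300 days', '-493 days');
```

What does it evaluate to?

Adding -13 months to 2074-12-30 gives 2073-11-30.
Applying '+300 days' to 2073-11-30: counting 300 days forward gives 2074-09-26.
Applying '-493 days' to 2074-09-26: counting 493 days back gives 2073-05-21.

2073-05-21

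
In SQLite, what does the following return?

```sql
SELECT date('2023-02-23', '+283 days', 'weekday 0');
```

2023-12-03

Applying '+283 days' to 2023-02-23: counting 283 days forward gives 2023-12-03.
`weekday 0` advances to the next Sunday; 2023-12-03 is already a Sunday, so it stays at 2023-12-03.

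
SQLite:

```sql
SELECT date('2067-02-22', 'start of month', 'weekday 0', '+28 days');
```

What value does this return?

`start of month` rewinds 2067-02-22 to 2067-02-01.
`weekday 0` advances to the next Sunday; 2067-02-01 is a Tuesday, so it moves forward to 2067-02-06.
February 2067 has 28 days; 22 remain after the 6th, so 23 days reach 2067-03-01.
Advancing 5 more days within March lands on 2067-03-06.

2067-03-06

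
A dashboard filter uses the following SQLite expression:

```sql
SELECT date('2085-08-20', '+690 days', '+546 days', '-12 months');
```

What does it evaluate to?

Applying '+690 days' to 2085-08-20: counting 690 days forward gives 2087-07-11.
Applying '+546 days' to 2087-07-11: counting 546 days forward gives 2089-01-07.
Adding -12 months to 2089-01-07 gives 2088-01-07.

2088-01-07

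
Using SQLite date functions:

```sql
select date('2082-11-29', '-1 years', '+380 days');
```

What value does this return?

Adding -1 year to 2082-11-29 gives 2081-11-29.
Applying '+380 days' to 2081-11-29: counting 380 days forward gives 2082-12-14.

2082-12-14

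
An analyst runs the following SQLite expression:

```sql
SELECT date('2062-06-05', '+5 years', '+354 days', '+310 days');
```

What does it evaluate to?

Adding +5 years to 2062-06-05 gives 2067-06-05.
Applying '+354 days' to 2067-06-05: counting 354 days forward gives 2068-05-24.
Applying '+310 days' to 2068-05-24: counting 310 days forward gives 2069-03-30.

2069-03-30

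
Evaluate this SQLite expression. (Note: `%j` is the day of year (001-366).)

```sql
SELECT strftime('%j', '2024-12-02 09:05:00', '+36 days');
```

First apply '+36 days': 2024-12-02 09:05:00 → 2025-01-07 09:05:00.
Day-of-year for 2025-01-07: days since 2025-01-01 inclusive = 7, zero-padded to 007.

007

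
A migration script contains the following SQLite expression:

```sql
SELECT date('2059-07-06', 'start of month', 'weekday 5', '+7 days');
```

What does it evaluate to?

`start of month` rewinds 2059-07-06 to 2059-07-01.
`weekday 5` advances to the next Friday; 2059-07-01 is a Tuesday, so it moves forward to 2059-07-04.
Advancing 7 more days within July lands on 2059-07-11.

2059-07-11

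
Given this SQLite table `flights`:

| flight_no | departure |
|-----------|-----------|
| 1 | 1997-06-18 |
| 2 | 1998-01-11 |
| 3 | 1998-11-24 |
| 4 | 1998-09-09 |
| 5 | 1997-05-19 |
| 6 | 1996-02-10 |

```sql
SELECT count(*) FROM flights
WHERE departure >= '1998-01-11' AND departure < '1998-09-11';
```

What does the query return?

Rows in [1998-01-11, 1998-09-11): 1998-01-11, 1998-09-09 → 2 rows.

2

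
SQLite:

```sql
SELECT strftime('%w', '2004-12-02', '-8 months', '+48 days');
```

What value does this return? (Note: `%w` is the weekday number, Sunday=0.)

4

First apply '-8 months', '+48 days': 2004-12-02 → 2004-05-20.
2004-05-20 is a Thursday; with Sunday=0 that is 4.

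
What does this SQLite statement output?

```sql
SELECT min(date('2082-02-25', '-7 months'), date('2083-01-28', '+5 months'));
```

2081-07-25

date('2082-02-25', '-7 months') → 2081-07-25.
date('2083-01-28', '+5 months') → 2083-06-28.
Earlier of the two is 2081-07-25.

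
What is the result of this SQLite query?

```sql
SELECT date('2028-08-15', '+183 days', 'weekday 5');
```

Applying '+183 days' to 2028-08-15: counting 183 days forward gives 2029-02-14.
`weekday 5` advances to the next Friday; 2029-02-14 is a Wednesday, so it moves forward to 2029-02-16.

2029-02-16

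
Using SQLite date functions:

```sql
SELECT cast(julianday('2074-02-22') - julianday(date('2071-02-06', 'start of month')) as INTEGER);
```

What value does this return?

1117

`start of month` rewinds 2071-02-06 to 2071-02-01.
27 days remain in February 2071 after the 1st (28 − 1).
Full months from March 2071 through January 2074 contribute their day counts.
Then 22 days into February 2074.
Total: 27 + 31 + 30 + 31 + 30 + 31 + 31 + 30 + 31 + 30 + 31 + 31 + 29 + 31 + 30 + 31 + 30 + 31 + 31 + 30 + 31 + 30 + 31 + 31 + 28 + 31 + 30 + 31 + 30 + 31 + 31 + 30 + 31 + 30 + 31 + 31 + 22 = 1117.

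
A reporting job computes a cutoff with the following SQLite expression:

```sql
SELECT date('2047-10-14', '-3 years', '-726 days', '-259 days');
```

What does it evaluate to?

2042-02-02

Adding -3 years to 2047-10-14 gives 2044-10-14.
Applying '-726 days' to 2044-10-14: counting 726 days back gives 2042-10-19.
Applying '-259 days' to 2042-10-19: counting 259 days back gives 2042-02-02.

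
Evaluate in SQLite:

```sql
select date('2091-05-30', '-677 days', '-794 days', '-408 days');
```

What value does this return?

Applying '-677 days' to 2091-05-30: counting 677 days back gives 2089-07-22.
Applying '-794 days' to 2089-07-22: counting 794 days back gives 2087-05-20.
Applying '-408 days' to 2087-05-20: counting 408 days back gives 2086-04-07.

2086-04-07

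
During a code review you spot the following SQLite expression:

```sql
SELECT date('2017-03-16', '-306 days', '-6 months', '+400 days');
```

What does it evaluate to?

Applying '-306 days' to 2017-03-16: counting 306 days back gives 2016-05-14.
Adding -6 months to 2016-05-14 gives 2015-11-14.
Applying '+400 days' to 2015-11-14: counting 400 days forward gives 2016-12-18.

2016-12-18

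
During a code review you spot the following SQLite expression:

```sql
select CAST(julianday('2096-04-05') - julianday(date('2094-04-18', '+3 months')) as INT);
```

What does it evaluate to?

627

Adding +3 months to 2094-04-18 gives 2094-07-18.
13 days remain in July 2094 after the 18th (31 − 18).
Full months from August 2094 through March 2096 contribute their day counts.
Then 5 days into April 2096.
Total: 13 + 31 + 30 + 31 + 30 + 31 + 31 + 28 + 31 + 30 + 31 + 30 + 31 + 31 + 30 + 31 + 30 + 31 + 31 + 29 + 31 + 5 = 627.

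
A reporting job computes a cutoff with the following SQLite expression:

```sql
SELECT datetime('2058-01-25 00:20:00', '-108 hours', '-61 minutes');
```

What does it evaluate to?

2058-01-20 11:19:00

-108 hours from 2058-01-25 00:20:00 is 2058-01-20 12:20:00 (crosses midnight).
61 minutes = 1h 1m; -61 minutes from 2058-01-20 12:20:00 is 2058-01-20 11:19:00.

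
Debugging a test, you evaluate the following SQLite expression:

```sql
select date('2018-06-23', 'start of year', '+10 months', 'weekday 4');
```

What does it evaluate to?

`start of year` rewinds 2018-06-23 to 2018-01-01.
Adding +10 months to 2018-01-01 gives 2018-11-01.
`weekday 4` advances to the next Thursday; 2018-11-01 is already a Thursday, so it stays at 2018-11-01.

2018-11-01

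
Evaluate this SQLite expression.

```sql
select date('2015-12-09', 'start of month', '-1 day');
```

2015-11-30

`start of month` rewinds 2015-12-09 to 2015-12-01.
Going back 1 day from 2015-12-01 reaches 2015-11-30 (last day of November, 30 days).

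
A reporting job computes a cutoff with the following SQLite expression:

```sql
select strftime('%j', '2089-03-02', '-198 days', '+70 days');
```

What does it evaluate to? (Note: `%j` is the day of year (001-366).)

First apply '-198 days', '+70 days': 2089-03-02 → 2088-10-25.
Day-of-year for 2088-10-25: days since 2088-01-01 inclusive = 299, zero-padded to 299.

299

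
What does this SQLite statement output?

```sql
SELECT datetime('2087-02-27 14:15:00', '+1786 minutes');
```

2087-02-28 20:01:00

1786 minutes = 29h 46m; +1786 minutes from 2087-02-27 14:15:00 is 2087-02-28 20:01:00 (crosses midnight).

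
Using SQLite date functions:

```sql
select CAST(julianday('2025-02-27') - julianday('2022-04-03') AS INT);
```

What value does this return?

27 days remain in April 2022 after the 3rd (30 − 3).
Full months from May 2022 through January 2025 contribute their day counts.
Then 27 days into February 2025.
Total: 27 + 31 + 30 + 31 + 31 + 30 + 31 + 30 + 31 + 31 + 28 + 31 + 30 + 31 + 30 + 31 + 31 + 30 + 31 + 30 + 31 + 31 + 29 + 31 + 30 + 31 + 30 + 31 + 31 + 30 + 31 + 30 + 31 + 31 + 27 = 1061.

1061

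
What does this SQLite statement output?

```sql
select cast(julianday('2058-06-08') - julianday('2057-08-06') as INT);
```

25 days remain in August 2057 after the 6th (31 − 6).
Full months from September 2057 through May 2058 contribute their day counts.
Then 8 days into June 2058.
Total: 25 + 30 + 31 + 30 + 31 + 31 + 28 + 31 + 30 + 31 + 8 = 306.

306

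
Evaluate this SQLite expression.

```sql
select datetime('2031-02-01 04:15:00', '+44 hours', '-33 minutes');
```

2031-02-02 23:42:00

+44 hours from 2031-02-01 04:15:00 is 2031-02-03 00:15:00 (crosses midnight).
-33 minutes from 2031-02-03 00:15:00 is 2031-02-02 23:42:00.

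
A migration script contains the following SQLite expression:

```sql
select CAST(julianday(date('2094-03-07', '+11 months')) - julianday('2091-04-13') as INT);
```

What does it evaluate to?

Adding +11 months to 2094-03-07 gives 2095-02-07.
17 days remain in April 2091 after the 13th (30 − 13).
Full months from May 2091 through January 2095 contribute their day counts.
Then 7 days into February 2095.
Total: 17 + 31 + 30 + 31 + 31 + 30 + 31 + 30 + 31 + 31 + 29 + 31 + 30 + 31 + 30 + 31 + 31 + 30 + 31 + 30 + 31 + 31 + 28 + 31 + 30 + 31 + 30 + 31 + 31 + 30 + 31 + 30 + 31 + 31 + 28 + 31 + 30 + 31 + 30 + 31 + 31 + 30 + 31 + 30 + 31 + 31 + 7 = 1396.

1396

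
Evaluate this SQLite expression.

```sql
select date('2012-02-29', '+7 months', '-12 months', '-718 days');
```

Adding +7 months to 2012-02-29 gives 2012-09-29.
Adding -12 months to 2012-09-29 gives 2011-09-29.
Applying '-718 days' to 2011-09-29: counting 718 days back gives 2009-10-11.

2009-10-11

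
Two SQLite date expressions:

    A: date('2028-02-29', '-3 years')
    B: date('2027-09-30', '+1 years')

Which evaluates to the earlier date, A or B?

A

A = 2025-03-01.
B = 2028-09-30.
A is earlier.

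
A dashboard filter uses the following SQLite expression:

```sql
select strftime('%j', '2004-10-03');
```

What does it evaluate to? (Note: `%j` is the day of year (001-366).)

277

Day-of-year for 2004-10-03: days since 2004-01-01 inclusive = 277, zero-padded to 277.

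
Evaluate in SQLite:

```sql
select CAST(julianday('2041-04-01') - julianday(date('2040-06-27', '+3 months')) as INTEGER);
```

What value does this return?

186

Adding +3 months to 2040-06-27 gives 2040-09-27.
3 days remain in September 2040 after the 27th (30 − 27).
Full months from October 2040 through March 2041 contribute their day counts.
Then 1 day into April 2041.
Total: 3 + 31 + 30 + 31 + 31 + 28 + 31 + 1 = 186.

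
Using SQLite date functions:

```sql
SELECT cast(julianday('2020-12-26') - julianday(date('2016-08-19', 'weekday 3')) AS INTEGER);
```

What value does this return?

1585

`weekday 3` advances to the next Wednesday; 2016-08-19 is a Friday, so it moves forward to 2016-08-24.
7 days remain in August 2016 after the 24th (31 − 24).
Full months from September 2016 through November 2020 contribute their day counts.
Then 26 days into December 2020.
Total: 7 + 30 + 31 + 30 + 31 + 31 + 28 + 31 + 30 + 31 + 30 + 31 + 31 + 30 + 31 + 30 + 31 + 31 + 28 + 31 + 30 + 31 + 30 + 31 + 31 + 30 + 31 + 30 + 31 + 31 + 28 + 31 + 30 + 31 + 30 + 31 + 31 + 30 + 31 + 30 + 31 + 31 + 29 + 31 + 30 + 31 + 30 + 31 + 31 + 30 + 31 + 30 + 26 = 1585.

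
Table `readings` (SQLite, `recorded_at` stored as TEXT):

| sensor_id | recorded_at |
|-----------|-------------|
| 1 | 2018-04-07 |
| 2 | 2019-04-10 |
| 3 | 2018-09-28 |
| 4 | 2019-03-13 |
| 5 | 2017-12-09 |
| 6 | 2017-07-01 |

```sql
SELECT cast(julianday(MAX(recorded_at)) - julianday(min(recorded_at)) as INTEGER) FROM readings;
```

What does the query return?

MIN = 2017-07-01, MAX = 2019-04-10.
30 days remain in July 2017 after the 1st (31 − 1).
Full months from August 2017 through March 2019 contribute their day counts.
Then 10 days into April 2019.
Total: 30 + 31 + 30 + 31 + 30 + 31 + 31 + 28 + 31 + 30 + 31 + 30 + 31 + 31 + 30 + 31 + 30 + 31 + 31 + 28 + 31 + 10 = 648.

648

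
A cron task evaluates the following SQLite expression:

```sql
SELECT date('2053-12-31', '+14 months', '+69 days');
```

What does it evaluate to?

2055-05-11

Adding +14 months to 2053-12-31 targets 2055-02-31. February 2055 has only 28 days, so SQLite normalizes the 3-day overflow forward to 2055-03-03.
Applying '+69 days' to 2055-03-03: counting 69 days forward gives 2055-05-11.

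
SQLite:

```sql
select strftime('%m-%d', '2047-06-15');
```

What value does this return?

`%m-%d` extracts the month-day: 06-15.

06-15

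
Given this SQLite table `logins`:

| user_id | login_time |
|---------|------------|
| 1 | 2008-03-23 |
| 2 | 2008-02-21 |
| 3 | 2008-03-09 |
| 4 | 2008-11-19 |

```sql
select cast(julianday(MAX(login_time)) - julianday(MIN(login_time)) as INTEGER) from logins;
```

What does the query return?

MIN = 2008-02-21, MAX = 2008-11-19.
8 days remain in February 2008 after the 21st (29 − 21).
Full months from March 2008 through October 2008 contribute their day counts.
Then 19 days into November 2008.
Total: 8 + 31 + 30 + 31 + 30 + 31 + 31 + 30 + 31 + 19 = 272.

272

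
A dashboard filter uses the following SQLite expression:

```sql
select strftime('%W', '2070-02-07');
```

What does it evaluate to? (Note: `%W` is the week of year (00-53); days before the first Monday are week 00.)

05

2070-02-07 is a Friday. SQLite's %W counts Mondays since the year started; the result is 05.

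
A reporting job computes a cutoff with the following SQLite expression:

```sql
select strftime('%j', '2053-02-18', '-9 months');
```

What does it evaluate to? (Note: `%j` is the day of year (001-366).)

First apply '-9 months': 2053-02-18 → 2052-05-18.
Day-of-year for 2052-05-18: days since 2052-01-01 inclusive = 139, zero-padded to 139.

139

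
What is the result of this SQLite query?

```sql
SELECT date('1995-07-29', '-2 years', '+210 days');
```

Adding -2 years to 1995-07-29 gives 1993-07-29.
Applying '+210 days' to 1993-07-29: counting 210 days forward gives 1994-02-24.

1994-02-24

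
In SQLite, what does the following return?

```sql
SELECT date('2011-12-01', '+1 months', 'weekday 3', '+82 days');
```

Adding +1 month to 2011-12-01 gives 2012-01-01.
`weekday 3` advances to the next Wednesday; 2012-01-01 is a Sunday, so it moves forward to 2012-01-04.
Applying '+82 days' to 2012-01-04: counting 82 days forward gives 2012-03-26.

2012-03-26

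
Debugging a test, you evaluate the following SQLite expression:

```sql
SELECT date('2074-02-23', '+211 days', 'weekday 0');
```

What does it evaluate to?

Applying '+211 days' to 2074-02-23: counting 211 days forward gives 2074-09-22.
`weekday 0` advances to the next Sunday; 2074-09-22 is a Saturday, so it moves forward to 2074-09-23.

2074-09-23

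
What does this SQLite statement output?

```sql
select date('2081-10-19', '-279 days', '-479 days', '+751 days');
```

Applying '-279 days' to 2081-10-19: counting 279 days back gives 2081-01-13.
Applying '-479 days' to 2081-01-13: counting 479 days back gives 2079-09-22.
Applying '+751 days' to 2079-09-22: counting 751 days forward gives 2081-10-12.

2081-10-12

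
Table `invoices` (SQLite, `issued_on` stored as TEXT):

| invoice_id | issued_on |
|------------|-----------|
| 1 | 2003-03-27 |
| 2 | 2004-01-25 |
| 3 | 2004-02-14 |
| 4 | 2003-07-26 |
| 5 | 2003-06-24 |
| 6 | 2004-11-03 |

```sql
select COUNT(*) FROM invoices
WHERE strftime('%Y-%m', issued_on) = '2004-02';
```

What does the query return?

Rows with year-month 2004-02: 2004-02-14 → 1.

1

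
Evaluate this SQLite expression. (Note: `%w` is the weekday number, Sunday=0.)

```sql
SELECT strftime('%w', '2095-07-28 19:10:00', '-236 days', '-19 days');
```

1

First apply '-236 days', '-19 days': 2095-07-28 19:10:00 → 2094-11-15 19:10:00.
2094-11-15 is a Monday; with Sunday=0 that is 1.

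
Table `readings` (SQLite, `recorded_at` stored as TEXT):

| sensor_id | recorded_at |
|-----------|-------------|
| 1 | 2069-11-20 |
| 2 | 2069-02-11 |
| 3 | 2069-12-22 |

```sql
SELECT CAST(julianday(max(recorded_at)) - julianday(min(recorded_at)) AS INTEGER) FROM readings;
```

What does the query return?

MIN = 2069-02-11, MAX = 2069-12-22.
17 days remain in February 2069 after the 11th (28 − 11).
Full months from March 2069 through November 2069 contribute their day counts.
Then 22 days into December 2069.
Total: 17 + 31 + 30 + 31 + 30 + 31 + 31 + 30 + 31 + 30 + 22 = 314.

314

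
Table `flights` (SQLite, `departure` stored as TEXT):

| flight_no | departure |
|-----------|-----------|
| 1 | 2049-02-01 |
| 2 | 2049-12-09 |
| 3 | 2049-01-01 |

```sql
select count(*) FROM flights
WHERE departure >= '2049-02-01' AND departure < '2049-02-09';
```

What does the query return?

1

Rows in [2049-02-01, 2049-02-09): 2049-02-01 → 1 row.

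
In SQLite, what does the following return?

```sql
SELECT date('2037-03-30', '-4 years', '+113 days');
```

Adding -4 years to 2037-03-30 gives 2033-03-30.
Applying '+113 days' to 2033-03-30: counting 113 days forward gives 2033-07-21.

2033-07-21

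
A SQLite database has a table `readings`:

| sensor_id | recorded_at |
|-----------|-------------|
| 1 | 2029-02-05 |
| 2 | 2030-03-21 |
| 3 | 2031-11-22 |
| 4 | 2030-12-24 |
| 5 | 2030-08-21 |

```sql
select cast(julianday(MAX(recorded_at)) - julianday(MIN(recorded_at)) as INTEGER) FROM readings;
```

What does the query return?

MIN = 2029-02-05, MAX = 2031-11-22.
23 days remain in February 2029 after the 5th (28 − 5).
Full months from March 2029 through October 2031 contribute their day counts.
Then 22 days into November 2031.
Total: 23 + 31 + 30 + 31 + 30 + 31 + 31 + 30 + 31 + 30 + 31 + 31 + 28 + 31 + 30 + 31 + 30 + 31 + 31 + 30 + 31 + 30 + 31 + 31 + 28 + 31 + 30 + 31 + 30 + 31 + 31 + 30 + 31 + 22 = 1020.

1020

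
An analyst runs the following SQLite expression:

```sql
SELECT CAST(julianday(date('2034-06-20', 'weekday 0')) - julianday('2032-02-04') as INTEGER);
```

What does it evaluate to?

872

`weekday 0` advances to the next Sunday; 2034-06-20 is a Tuesday, so it moves forward to 2034-06-25.
25 days remain in February 2032 after the 4th (29 − 4).
Full months from March 2032 through May 2034 contribute their day counts.
Then 25 days into June 2034.
Total: 25 + 31 + 30 + 31 + 30 + 31 + 31 + 30 + 31 + 30 + 31 + 31 + 28 + 31 + 30 + 31 + 30 + 31 + 31 + 30 + 31 + 30 + 31 + 31 + 28 + 31 + 30 + 31 + 25 = 872.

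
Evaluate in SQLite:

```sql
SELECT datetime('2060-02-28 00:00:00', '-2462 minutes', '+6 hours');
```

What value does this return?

2462 minutes = 41h 2m; -2462 minutes from 2060-02-28 00:00:00 is 2060-02-26 06:58:00 (crosses midnight).
+6 hours from 2060-02-26 06:58:00 is 2060-02-26 12:58:00.

2060-02-26 12:58:00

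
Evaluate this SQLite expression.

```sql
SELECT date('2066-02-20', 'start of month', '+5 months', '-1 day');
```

2066-06-30

`start of month` rewinds 2066-02-20 to 2066-02-01.
Adding +5 months to 2066-02-01 gives 2066-07-01.
Going back 1 day from 2066-07-01 reaches 2066-06-30 (last day of June, 30 days).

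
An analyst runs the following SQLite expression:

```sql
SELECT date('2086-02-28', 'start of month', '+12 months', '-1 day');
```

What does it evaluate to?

2087-01-31

`start of month` rewinds 2086-02-28 to 2086-02-01.
Adding +12 months to 2086-02-01 gives 2087-02-01.
Going back 1 day from 2087-02-01 reaches 2087-01-31 (last day of January, 31 days).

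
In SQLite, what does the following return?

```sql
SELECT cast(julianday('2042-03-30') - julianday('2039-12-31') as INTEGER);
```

820

0 days remain in December 2039 after the 31st (31 − 31).
Full months from January 2040 through February 2042 contribute their day counts.
Then 30 days into March 2042.
Total: 0 + 31 + 29 + 31 + 30 + 31 + 30 + 31 + 31 + 30 + 31 + 30 + 31 + 31 + 28 + 31 + 30 + 31 + 30 + 31 + 31 + 30 + 31 + 30 + 31 + 31 + 28 + 30 = 820.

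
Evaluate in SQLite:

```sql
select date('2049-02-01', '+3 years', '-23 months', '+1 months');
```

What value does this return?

2050-04-01

Adding +3 years to 2049-02-01 gives 2052-02-01.
Adding -23 months to 2052-02-01 gives 2050-03-01.
Adding +1 month to 2050-03-01 gives 2050-04-01.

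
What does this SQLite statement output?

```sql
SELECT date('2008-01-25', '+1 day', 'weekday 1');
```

Advancing 1 more day within January lands on 2008-01-26.
`weekday 1` advances to the next Monday; 2008-01-26 is a Saturday, so it moves forward to 2008-01-28.

2008-01-28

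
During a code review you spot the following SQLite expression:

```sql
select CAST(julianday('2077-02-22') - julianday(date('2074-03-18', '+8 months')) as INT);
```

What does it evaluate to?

Adding +8 months to 2074-03-18 gives 2074-11-18.
12 days remain in November 2074 after the 18th (30 − 18).
Full months from December 2074 through January 2077 contribute their day counts.
Then 22 days into February 2077.
Total: 12 + 31 + 31 + 28 + 31 + 30 + 31 + 30 + 31 + 31 + 30 + 31 + 30 + 31 + 31 + 29 + 31 + 30 + 31 + 30 + 31 + 31 + 30 + 31 + 30 + 31 + 31 + 22 = 827.

827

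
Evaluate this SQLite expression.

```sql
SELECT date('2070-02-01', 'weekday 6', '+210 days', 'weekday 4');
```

2070-09-04

`weekday 6` advances to the next Saturday; 2070-02-01 is already a Saturday, so it stays at 2070-02-01.
Applying '+210 days' to 2070-02-01: counting 210 days forward gives 2070-08-30.
`weekday 4` advances to the next Thursday; 2070-08-30 is a Saturday, so it moves forward to 2070-09-04.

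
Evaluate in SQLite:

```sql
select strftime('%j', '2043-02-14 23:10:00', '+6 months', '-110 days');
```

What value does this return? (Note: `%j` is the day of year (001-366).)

116

First apply '+6 months', '-110 days': 2043-02-14 23:10:00 → 2043-04-26 23:10:00.
Day-of-year for 2043-04-26: days since 2043-01-01 inclusive = 116, zero-padded to 116.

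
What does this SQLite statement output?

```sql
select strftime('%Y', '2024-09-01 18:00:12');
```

`%Y` extracts the 4-digit year: 2024.

2024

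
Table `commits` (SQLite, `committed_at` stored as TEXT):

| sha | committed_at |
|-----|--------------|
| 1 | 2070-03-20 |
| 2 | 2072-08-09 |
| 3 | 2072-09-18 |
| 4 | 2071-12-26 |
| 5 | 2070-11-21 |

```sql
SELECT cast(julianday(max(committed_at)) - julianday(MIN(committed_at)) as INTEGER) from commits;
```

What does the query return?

913

MIN = 2070-03-20, MAX = 2072-09-18.
11 days remain in March 2070 after the 20th (31 − 20).
Full months from April 2070 through August 2072 contribute their day counts.
Then 18 days into September 2072.
Total: 11 + 30 + 31 + 30 + 31 + 31 + 30 + 31 + 30 + 31 + 31 + 28 + 31 + 30 + 31 + 30 + 31 + 31 + 30 + 31 + 30 + 31 + 31 + 29 + 31 + 30 + 31 + 30 + 31 + 31 + 18 = 913.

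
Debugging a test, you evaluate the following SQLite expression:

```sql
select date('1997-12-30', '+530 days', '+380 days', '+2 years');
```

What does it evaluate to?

Applying '+530 days' to 1997-12-30: counting 530 days forward gives 1999-06-13.
Applying '+380 days' to 1999-06-13: counting 380 days forward gives 2000-06-27.
Adding +2 years to 2000-06-27 gives 2002-06-27.

2002-06-27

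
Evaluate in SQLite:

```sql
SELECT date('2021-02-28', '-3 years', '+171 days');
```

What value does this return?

Adding -3 years to 2021-02-28 gives 2018-02-28.
Applying '+171 days' to 2018-02-28: counting 171 days forward gives 2018-08-18.

2018-08-18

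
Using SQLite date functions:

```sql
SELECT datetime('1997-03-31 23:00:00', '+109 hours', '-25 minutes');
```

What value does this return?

+109 hours from 1997-03-31 23:00:00 is 1997-04-05 12:00:00 (crosses midnight).
-25 minutes from 1997-04-05 12:00:00 is 1997-04-05 11:35:00.

1997-04-05 11:35:00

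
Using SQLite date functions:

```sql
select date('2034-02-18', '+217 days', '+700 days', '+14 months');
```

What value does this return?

Applying '+217 days' to 2034-02-18: counting 217 days forward gives 2034-09-23.
Applying '+700 days' to 2034-09-23: counting 700 days forward gives 2036-08-23.
Adding +14 months to 2036-08-23 gives 2037-10-23.

2037-10-23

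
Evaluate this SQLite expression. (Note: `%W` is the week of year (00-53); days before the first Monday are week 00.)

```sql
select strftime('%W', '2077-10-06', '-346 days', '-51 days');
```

First apply '-346 days', '-51 days': 2077-10-06 → 2076-09-04.
2076-09-04 is a Friday. SQLite's %W counts Mondays since the year started; the result is 35.

35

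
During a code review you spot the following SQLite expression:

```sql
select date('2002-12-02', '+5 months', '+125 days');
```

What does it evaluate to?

Adding +5 months to 2002-12-02 gives 2003-05-02.
Applying '+125 days' to 2003-05-02: counting 125 days forward gives 2003-09-04.

2003-09-04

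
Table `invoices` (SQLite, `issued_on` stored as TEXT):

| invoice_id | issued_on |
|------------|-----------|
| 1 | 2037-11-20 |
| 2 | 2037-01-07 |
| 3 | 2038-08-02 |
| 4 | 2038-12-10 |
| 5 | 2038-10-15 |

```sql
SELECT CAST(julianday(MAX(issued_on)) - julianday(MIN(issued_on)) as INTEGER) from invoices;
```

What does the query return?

702

MIN = 2037-01-07, MAX = 2038-12-10.
24 days remain in January 2037 after the 7th (31 − 7).
Full months from February 2037 through November 2038 contribute their day counts.
Then 10 days into December 2038.
Total: 24 + 28 + 31 + 30 + 31 + 30 + 31 + 31 + 30 + 31 + 30 + 31 + 31 + 28 + 31 + 30 + 31 + 30 + 31 + 31 + 30 + 31 + 30 + 10 = 702.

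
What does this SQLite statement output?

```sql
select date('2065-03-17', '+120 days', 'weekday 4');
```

Applying '+120 days' to 2065-03-17: counting 120 days forward gives 2065-07-15.
`weekday 4` advances to the next Thursday; 2065-07-15 is a Wednesday, so it moves forward to 2065-07-16.

2065-07-16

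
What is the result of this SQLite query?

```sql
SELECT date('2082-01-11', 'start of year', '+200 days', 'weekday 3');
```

2082-07-22

`start of year` rewinds 2082-01-11 to 2082-01-01.
Applying '+200 days' to 2082-01-01: counting 200 days forward gives 2082-07-20.
`weekday 3` advances to the next Wednesday; 2082-07-20 is a Monday, so it moves forward to 2082-07-22.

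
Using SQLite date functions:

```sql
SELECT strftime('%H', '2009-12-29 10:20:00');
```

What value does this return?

`%H` extracts the 2-digit hour (00-23): 10.

10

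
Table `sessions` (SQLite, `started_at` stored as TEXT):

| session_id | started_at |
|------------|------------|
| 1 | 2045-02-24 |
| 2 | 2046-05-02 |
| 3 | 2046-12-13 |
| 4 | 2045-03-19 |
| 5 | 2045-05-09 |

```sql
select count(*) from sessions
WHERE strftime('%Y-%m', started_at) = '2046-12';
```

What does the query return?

Rows with year-month 2046-12: 2046-12-13 → 1.

1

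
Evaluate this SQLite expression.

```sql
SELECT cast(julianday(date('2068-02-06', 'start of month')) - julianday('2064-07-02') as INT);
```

1309

`start of month` rewinds 2068-02-06 to 2068-02-01.
29 days remain in July 2064 after the 2nd (31 − 2).
Full months from August 2064 through January 2068 contribute their day counts.
Then 1 day into February 2068.
Total: 29 + 31 + 30 + 31 + 30 + 31 + 31 + 28 + 31 + 30 + 31 + 30 + 31 + 31 + 30 + 31 + 30 + 31 + 31 + 28 + 31 + 30 + 31 + 30 + 31 + 31 + 30 + 31 + 30 + 31 + 31 + 28 + 31 + 30 + 31 + 30 + 31 + 31 + 30 + 31 + 30 + 31 + 31 + 1 = 1309.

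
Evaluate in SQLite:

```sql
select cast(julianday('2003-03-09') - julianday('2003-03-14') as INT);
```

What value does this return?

-5

Both dates are in March 2003: 14 − 9 = 5.
The subtraction is earlier − later, so the result is −5 → -5.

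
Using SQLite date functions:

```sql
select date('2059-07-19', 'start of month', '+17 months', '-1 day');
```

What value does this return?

2060-11-30

`start of month` rewinds 2059-07-19 to 2059-07-01.
Adding +17 months to 2059-07-01 gives 2060-12-01.
Going back 1 day from 2060-12-01 reaches 2060-11-30 (last day of November, 30 days).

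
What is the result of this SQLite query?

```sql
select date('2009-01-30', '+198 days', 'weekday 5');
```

2009-08-21

Applying '+198 days' to 2009-01-30: counting 198 days forward gives 2009-08-16.
`weekday 5` advances to the next Friday; 2009-08-16 is a Sunday, so it moves forward to 2009-08-21.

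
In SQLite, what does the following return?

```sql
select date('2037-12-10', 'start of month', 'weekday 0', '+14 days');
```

2037-12-20

`start of month` rewinds 2037-12-10 to 2037-12-01.
`weekday 0` advances to the next Sunday; 2037-12-01 is a Tuesday, so it moves forward to 2037-12-06.
Advancing 14 more days within December lands on 2037-12-20.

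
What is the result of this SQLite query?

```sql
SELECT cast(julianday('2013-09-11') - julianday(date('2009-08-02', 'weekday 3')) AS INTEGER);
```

`weekday 3` advances to the next Wednesday; 2009-08-02 is a Sunday, so it moves forward to 2009-08-05.
26 days remain in August 2009 after the 5th (31 − 5).
Full months from September 2009 through August 2013 contribute their day counts.
Then 11 days into September 2013.
Total: 26 + 30 + 31 + 30 + 31 + 31 + 28 + 31 + 30 + 31 + 30 + 31 + 31 + 30 + 31 + 30 + 31 + 31 + 28 + 31 + 30 + 31 + 30 + 31 + 31 + 30 + 31 + 30 + 31 + 31 + 29 + 31 + 30 + 31 + 30 + 31 + 31 + 30 + 31 + 30 + 31 + 31 + 28 + 31 + 30 + 31 + 30 + 31 + 31 + 11 = 1498.

1498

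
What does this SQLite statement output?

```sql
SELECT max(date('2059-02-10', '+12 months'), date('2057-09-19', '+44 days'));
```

2060-02-10

date('2059-02-10', '+12 months') → 2060-02-10.
date('2057-09-19', '+44 days') → 2057-11-02.
Later of the two is 2060-02-10.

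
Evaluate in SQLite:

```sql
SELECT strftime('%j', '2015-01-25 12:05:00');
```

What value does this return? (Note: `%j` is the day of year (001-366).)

Day-of-year for 2015-01-25: days since 2015-01-01 inclusive = 25, zero-padded to 025.

025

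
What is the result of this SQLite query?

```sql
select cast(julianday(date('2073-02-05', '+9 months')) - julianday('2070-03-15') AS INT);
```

1331

Adding +9 months to 2073-02-05 gives 2073-11-05.
16 days remain in March 2070 after the 15th (31 − 15).
Full months from April 2070 through October 2073 contribute their day counts.
Then 5 days into November 2073.
Total: 16 + 30 + 31 + 30 + 31 + 31 + 30 + 31 + 30 + 31 + 31 + 28 + 31 + 30 + 31 + 30 + 31 + 31 + 30 + 31 + 30 + 31 + 31 + 29 + 31 + 30 + 31 + 30 + 31 + 31 + 30 + 31 + 30 + 31 + 31 + 28 + 31 + 30 + 31 + 30 + 31 + 31 + 30 + 31 + 5 = 1331.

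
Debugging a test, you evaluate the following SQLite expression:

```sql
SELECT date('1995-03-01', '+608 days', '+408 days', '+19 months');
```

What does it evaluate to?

Applying '+608 days' to 1995-03-01: counting 608 days forward gives 1996-10-29.
Applying '+408 days' to 1996-10-29: counting 408 days forward gives 1997-12-11.
Adding +19 months to 1997-12-11 gives 1999-07-11.

1999-07-11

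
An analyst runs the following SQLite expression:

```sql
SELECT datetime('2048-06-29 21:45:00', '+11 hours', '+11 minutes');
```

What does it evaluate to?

2048-06-30 08:56:00

+11 hours from 2048-06-29 21:45:00 is 2048-06-30 08:45:00 (crosses midnight).
+11 minutes from 2048-06-30 08:45:00 is 2048-06-30 08:56:00.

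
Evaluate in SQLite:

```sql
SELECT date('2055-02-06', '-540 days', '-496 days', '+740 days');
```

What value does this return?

Applying '-540 days' to 2055-02-06: counting 540 days back gives 2053-08-15.
Applying '-496 days' to 2053-08-15: counting 496 days back gives 2052-04-06.
Applying '+740 days' to 2052-04-06: counting 740 days forward gives 2054-04-16.

2054-04-16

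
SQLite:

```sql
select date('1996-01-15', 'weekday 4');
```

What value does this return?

`weekday 4` advances to the next Thursday; 1996-01-15 is a Monday, so it moves forward to 1996-01-18.

1996-01-18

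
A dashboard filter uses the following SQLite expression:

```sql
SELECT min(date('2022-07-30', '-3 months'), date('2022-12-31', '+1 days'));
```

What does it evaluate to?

date('2022-07-30', '-3 months') → 2022-04-30.
date('2022-12-31', '+1 days') → 2023-01-01.
Earlier of the two is 2022-04-30.

2022-04-30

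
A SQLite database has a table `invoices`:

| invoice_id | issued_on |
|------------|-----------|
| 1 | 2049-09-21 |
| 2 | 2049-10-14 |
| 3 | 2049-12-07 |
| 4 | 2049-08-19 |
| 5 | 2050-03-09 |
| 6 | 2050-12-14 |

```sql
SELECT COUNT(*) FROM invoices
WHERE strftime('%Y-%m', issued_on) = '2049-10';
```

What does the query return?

Rows with year-month 2049-10: 2049-10-14 → 1.

1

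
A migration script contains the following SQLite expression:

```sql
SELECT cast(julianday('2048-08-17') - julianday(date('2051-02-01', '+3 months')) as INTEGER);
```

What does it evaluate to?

Adding +3 months to 2051-02-01 gives 2051-05-01.
14 days remain in August 2048 after the 17th (31 − 17).
Full months from September 2048 through April 2051 contribute their day counts.
Then 1 day into May 2051.
Total: 14 + 30 + 31 + 30 + 31 + 31 + 28 + 31 + 30 + 31 + 30 + 31 + 31 + 30 + 31 + 30 + 31 + 31 + 28 + 31 + 30 + 31 + 30 + 31 + 31 + 30 + 31 + 30 + 31 + 31 + 28 + 31 + 30 + 1 = 987.
The subtraction is earlier − later, so the result is −987 → -987.

-987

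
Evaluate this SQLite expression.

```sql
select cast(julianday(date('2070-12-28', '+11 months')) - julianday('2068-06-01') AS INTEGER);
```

1275

Adding +11 months to 2070-12-28 gives 2071-11-28.
29 days remain in June 2068 after the 1st (30 − 1).
Full months from July 2068 through October 2071 contribute their day counts.
Then 28 days into November 2071.
Total: 29 + 31 + 31 + 30 + 31 + 30 + 31 + 31 + 28 + 31 + 30 + 31 + 30 + 31 + 31 + 30 + 31 + 30 + 31 + 31 + 28 + 31 + 30 + 31 + 30 + 31 + 31 + 30 + 31 + 30 + 31 + 31 + 28 + 31 + 30 + 31 + 30 + 31 + 31 + 30 + 31 + 28 = 1275.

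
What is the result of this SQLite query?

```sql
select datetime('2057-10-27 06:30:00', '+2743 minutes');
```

2743 minutes = 45h 43m; +2743 minutes from 2057-10-27 06:30:00 is 2057-10-29 04:13:00 (crosses midnight).

2057-10-29 04:13:00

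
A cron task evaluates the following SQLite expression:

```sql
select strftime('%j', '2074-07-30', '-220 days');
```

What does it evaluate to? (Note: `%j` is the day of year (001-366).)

First apply '-220 days': 2074-07-30 → 2073-12-22.
Day-of-year for 2073-12-22: days since 2073-01-01 inclusive = 356, zero-padded to 356.

356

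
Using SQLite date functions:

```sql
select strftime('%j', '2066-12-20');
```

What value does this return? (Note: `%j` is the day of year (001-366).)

354

Day-of-year for 2066-12-20: days since 2066-01-01 inclusive = 354, zero-padded to 354.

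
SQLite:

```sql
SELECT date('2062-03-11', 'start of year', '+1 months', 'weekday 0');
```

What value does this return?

2062-02-05

`start of year` rewinds 2062-03-11 to 2062-01-01.
Adding +1 month to 2062-01-01 gives 2062-02-01.
`weekday 0` advances to the next Sunday; 2062-02-01 is a Wednesday, so it moves forward to 2062-02-05.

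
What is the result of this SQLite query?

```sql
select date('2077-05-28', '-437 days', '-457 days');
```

2074-12-16

Applying '-437 days' to 2077-05-28: counting 437 days back gives 2076-03-17.
Applying '-457 days' to 2076-03-17: counting 457 days back gives 2074-12-16.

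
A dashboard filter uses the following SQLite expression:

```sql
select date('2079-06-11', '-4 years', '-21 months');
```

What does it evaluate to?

2073-09-11

Adding -4 years to 2079-06-11 gives 2075-06-11.
Adding -21 months to 2075-06-11 gives 2073-09-11.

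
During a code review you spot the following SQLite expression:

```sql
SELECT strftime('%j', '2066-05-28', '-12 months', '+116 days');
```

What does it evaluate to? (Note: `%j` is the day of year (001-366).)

264

First apply '-12 months', '+116 days': 2066-05-28 → 2065-09-21.
Day-of-year for 2065-09-21: days since 2065-01-01 inclusive = 264, zero-padded to 264.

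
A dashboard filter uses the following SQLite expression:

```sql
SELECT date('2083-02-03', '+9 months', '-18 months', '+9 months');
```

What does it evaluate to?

2083-02-03

Adding +9 months to 2083-02-03 gives 2083-11-03.
Adding -18 months to 2083-11-03 gives 2082-05-03.
Adding +9 months to 2082-05-03 gives 2083-02-03.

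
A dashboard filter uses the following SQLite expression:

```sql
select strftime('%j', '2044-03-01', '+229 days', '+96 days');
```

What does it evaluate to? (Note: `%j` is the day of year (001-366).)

First apply '+229 days', '+96 days': 2044-03-01 → 2045-01-20.
Day-of-year for 2045-01-20: days since 2045-01-01 inclusive = 20, zero-padded to 020.

020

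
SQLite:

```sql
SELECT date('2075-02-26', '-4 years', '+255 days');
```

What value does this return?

2071-11-08

Adding -4 years to 2075-02-26 gives 2071-02-26.
Applying '+255 days' to 2071-02-26: counting 255 days forward gives 2071-11-08.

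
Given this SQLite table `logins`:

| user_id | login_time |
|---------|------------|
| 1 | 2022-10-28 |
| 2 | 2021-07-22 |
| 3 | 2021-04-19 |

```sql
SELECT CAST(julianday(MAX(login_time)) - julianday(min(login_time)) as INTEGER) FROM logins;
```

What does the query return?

MIN = 2021-04-19, MAX = 2022-10-28.
11 days remain in April 2021 after the 19th (30 − 19).
Full months from May 2021 through September 2022 contribute their day counts.
Then 28 days into October 2022.
Total: 11 + 31 + 30 + 31 + 31 + 30 + 31 + 30 + 31 + 31 + 28 + 31 + 30 + 31 + 30 + 31 + 31 + 30 + 28 = 557.

557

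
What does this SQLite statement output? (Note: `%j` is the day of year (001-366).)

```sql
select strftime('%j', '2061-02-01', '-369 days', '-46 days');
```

First apply '-369 days', '-46 days': 2061-02-01 → 2059-12-14.
Day-of-year for 2059-12-14: days since 2059-01-01 inclusive = 348, zero-padded to 348.

348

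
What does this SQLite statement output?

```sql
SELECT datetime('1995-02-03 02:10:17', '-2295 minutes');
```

2295 minutes = 38h 15m; -2295 minutes from 1995-02-03 02:10:17 is 1995-02-01 11:55:17 (crosses midnight).

1995-02-01 11:55:17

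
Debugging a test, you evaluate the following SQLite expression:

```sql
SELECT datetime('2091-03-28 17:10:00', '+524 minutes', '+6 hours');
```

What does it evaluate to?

524 minutes = 8h 44m; +524 minutes from 2091-03-28 17:10:00 is 2091-03-29 01:54:00 (crosses midnight).
+6 hours from 2091-03-29 01:54:00 is 2091-03-29 07:54:00.

2091-03-29 07:54:00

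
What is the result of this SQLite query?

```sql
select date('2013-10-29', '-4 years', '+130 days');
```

2010-03-08

Adding -4 years to 2013-10-29 gives 2009-10-29.
Applying '+130 days' to 2009-10-29: counting 130 days forward gives 2010-03-08.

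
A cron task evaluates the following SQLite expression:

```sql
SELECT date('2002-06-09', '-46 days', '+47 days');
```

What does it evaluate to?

2002-06-10

Applying '-46 days' to 2002-06-09: counting 46 days back gives 2002-04-24.
Applying '+47 days' to 2002-04-24: counting 47 days forward gives 2002-06-10.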